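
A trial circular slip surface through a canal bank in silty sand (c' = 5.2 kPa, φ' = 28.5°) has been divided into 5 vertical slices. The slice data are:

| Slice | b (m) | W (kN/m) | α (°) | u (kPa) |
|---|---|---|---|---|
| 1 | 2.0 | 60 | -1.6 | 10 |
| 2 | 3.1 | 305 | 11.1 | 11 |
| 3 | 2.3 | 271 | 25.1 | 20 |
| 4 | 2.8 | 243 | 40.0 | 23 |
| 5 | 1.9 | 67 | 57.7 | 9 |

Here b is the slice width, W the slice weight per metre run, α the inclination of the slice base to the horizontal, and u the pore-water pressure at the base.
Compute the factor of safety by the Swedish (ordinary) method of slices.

Ordinary method of slices: FS = Σ[c'·Δl_i + (W_i cosα_i − u_i·Δl_i)·tanφ'] / Σ W_i sinα_i, with Δl_i = b_i / cosα_i.
Slice 1: Δl = 2.0/cos(-1.6°) = 2.001 m; N'_1 = 60·cos(-1.6°) − 10·2.001 = 40.0; c'Δl = 10.40; W sinα = -1.7
Slice 2: Δl = 3.1/cos11.1° = 3.159 m; N'_2 = 305·cos11.1° − 11·3.159 = 264.5; c'Δl = 16.43; W sinα = 58.7
Slice 3: Δl = 2.3/cos25.1° = 2.540 m; N'_3 = 271·cos25.1° − 20·2.540 = 194.6; c'Δl = 13.21; W sinα = 115.0
Slice 4: Δl = 2.8/cos40.0° = 3.655 m; N'_4 = 243·cos40.0° − 23·3.655 = 102.1; c'Δl = 19.01; W sinα = 156.2
Slice 5: Δl = 1.9/cos57.7° = 3.556 m; N'_5 = 67·cos57.7° − 9·3.556 = 3.8; c'Δl = 18.49; W sinα = 56.6
Σc'Δl = 77.5 kN/m; ΣN' = 605.0 kN/m; ΣW sinα = 384.8 kN/m
Resisting = 77.5 + 605.0·tan28.5° = 77.5 + 328.5 = 406.0 kN/m
FS = 406.0 / 384.8 = 1.055

FS = 1.06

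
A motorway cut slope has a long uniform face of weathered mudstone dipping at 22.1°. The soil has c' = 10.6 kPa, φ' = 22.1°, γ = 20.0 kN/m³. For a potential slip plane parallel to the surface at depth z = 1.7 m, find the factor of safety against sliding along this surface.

FS = 1.89

For an infinite slope with a slip plane parallel to the surface (no pore pressure): FS = [c' + γz cos²β tanφ'] / [γz sinβ cosβ].
γz = 20.0·1.7 = 34.00 kN/m²
Numerator = 10.6 + 34.00·cos²22.1°·tan22.1° = 10.6 + 34.00·0.8585·0.4061 = 22.452 kPa
Denominator = 34.00·sin22.1°·cos22.1° = 34.00·0.3762·0.9265 = 11.852 kPa
FS = 22.452 / 11.852 = 1.894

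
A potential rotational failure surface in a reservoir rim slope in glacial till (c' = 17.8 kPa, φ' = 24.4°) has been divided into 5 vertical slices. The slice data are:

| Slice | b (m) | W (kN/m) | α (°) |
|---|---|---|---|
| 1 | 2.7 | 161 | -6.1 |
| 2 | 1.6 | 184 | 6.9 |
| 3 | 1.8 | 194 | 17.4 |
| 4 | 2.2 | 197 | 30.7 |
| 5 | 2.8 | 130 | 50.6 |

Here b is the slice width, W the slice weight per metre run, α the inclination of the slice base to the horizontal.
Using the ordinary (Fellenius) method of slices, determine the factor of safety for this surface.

FS = 2.23

Ordinary method of slices: FS = Σ[c'·Δl_i + (W_i cosα_i)·tanφ'] / Σ W_i sinα_i, with Δl_i = b_i / cosα_i.
Slice 1: Δl = 2.7/cos(-6.1°) = 2.715 m; N'_1 = 161·cos(-6.1°) = 160.1; c'Δl = 48.33; W sinα = -17.1
Slice 2: Δl = 1.6/cos6.9° = 1.612 m; N'_2 = 184·cos6.9° = 182.7; c'Δl = 28.69; W sinα = 22.1
Slice 3: Δl = 1.8/cos17.4° = 1.886 m; N'_3 = 194·cos17.4° = 185.1; c'Δl = 33.58; W sinα = 58.0
Slice 4: Δl = 2.2/cos30.7° = 2.559 m; N'_4 = 197·cos30.7° = 169.4; c'Δl = 45.54; W sinα = 100.6
Slice 5: Δl = 2.8/cos50.6° = 4.411 m; N'_5 = 130·cos50.6° = 82.5; c'Δl = 78.52; W sinα = 100.5
Σc'Δl = 234.7 kN/m; ΣN' = 779.8 kN/m; ΣW sinα = 264.0 kN/m
Resisting = 234.7 + 779.8·tan24.4° = 234.7 + 353.7 = 588.4 kN/m
FS = 588.4 / 264.0 = 2.228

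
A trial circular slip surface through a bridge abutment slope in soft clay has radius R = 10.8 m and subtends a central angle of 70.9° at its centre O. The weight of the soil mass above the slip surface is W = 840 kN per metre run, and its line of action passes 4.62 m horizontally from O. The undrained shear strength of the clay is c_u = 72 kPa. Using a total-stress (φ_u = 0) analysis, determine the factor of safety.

FS = 2.68

Taking moments about the centre O, the resisting moment is provided by the undrained shear strength acting along the arc:
Arc length L_a = R·θ = 10.8·(70.9°·π/180) = 10.8·1.2374 = 13.36 m
M_R = c_u·L_a·R = 72·13.36·10.8 = 10392.1 kN·m/m
M_D = W·d = 840·4.62 = 3880.8 kN·m/m
FS = M_R / M_D = 10392.1 / 3880.8 = 2.678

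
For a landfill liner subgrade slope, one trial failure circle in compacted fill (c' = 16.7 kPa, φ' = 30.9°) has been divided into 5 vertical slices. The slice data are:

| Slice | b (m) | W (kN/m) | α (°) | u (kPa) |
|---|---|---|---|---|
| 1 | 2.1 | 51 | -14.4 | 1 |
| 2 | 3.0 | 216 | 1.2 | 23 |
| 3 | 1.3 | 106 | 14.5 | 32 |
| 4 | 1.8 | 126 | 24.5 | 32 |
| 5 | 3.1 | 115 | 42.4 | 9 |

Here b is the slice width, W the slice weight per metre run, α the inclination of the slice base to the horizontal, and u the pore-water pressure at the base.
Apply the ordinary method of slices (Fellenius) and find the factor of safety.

Ordinary method of slices: FS = Σ[c'·Δl_i + (W_i cosα_i − u_i·Δl_i)·tanφ'] / Σ W_i sinα_i, with Δl_i = b_i / cosα_i.
Slice 1: Δl = 2.1/cos(-14.4°) = 2.168 m; N'_1 = 51·cos(-14.4°) − 1·2.168 = 47.2; c'Δl = 36.21; W sinα = -12.7
Slice 2: Δl = 3.0/cos1.2° = 3.001 m; N'_2 = 216·cos1.2° − 23·3.001 = 146.9; c'Δl = 50.11; W sinα = 4.5
Slice 3: Δl = 1.3/cos14.5° = 1.343 m; N'_3 = 106·cos14.5° − 32·1.343 = 59.7; c'Δl = 22.42; W sinα = 26.5
Slice 4: Δl = 1.8/cos24.5° = 1.978 m; N'_4 = 126·cos24.5° − 32·1.978 = 51.4; c'Δl = 33.03; W sinα = 52.3
Slice 5: Δl = 3.1/cos42.4° = 4.198 m; N'_5 = 115·cos42.4° − 9·4.198 = 47.1; c'Δl = 70.11; W sinα = 77.5
Σc'Δl = 211.9 kN/m; ΣN' = 352.3 kN/m; ΣW sinα = 148.2 kN/m
Resisting = 211.9 + 352.3·tan30.9° = 211.9 + 210.9 = 422.7 kN/m
FS = 422.7 / 148.2 = 2.853

FS = 2.85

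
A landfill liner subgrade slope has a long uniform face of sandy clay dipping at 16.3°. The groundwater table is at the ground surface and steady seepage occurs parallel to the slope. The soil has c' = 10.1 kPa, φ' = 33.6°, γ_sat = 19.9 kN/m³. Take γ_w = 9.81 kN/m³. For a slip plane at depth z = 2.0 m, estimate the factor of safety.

FS = 2.09

With seepage parallel to the slope and the water table at the surface, the effective normal stress on the slip plane uses the buoyant unit weight γ' = γ_sat − γ_w while the driving shear stress uses γ_sat:
FS = [c' + γ' z cos²β tanφ'] / [γ_sat z sinβ cosβ]
γ' = 19.9 − 9.81 = 10.09 kN/m³
Numerator = 10.1 + 10.09·2.0·cos²16.3°·tan33.6° = 10.1 + 10.09·2.0·0.9212·0.6644 = 22.451 kPa
Denominator = 19.9·2.0·sin16.3°·cos16.3° = 19.9·2.0·0.2807·0.9598 = 10.722 kPa
FS = 22.451 / 10.722 = 2.094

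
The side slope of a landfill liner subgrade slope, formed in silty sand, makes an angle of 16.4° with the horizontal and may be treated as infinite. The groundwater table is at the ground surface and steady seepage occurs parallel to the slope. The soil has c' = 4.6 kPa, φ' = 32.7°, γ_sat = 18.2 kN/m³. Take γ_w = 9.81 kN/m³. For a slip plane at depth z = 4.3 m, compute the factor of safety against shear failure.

With seepage parallel to the slope and the water table at the surface, the effective normal stress on the slip plane uses the buoyant unit weight γ' = γ_sat − γ_w while the driving shear stress uses γ_sat:
FS = [c' + γ' z cos²β tanφ'] / [γ_sat z sinβ cosβ]
γ' = 18.2 − 9.81 = 8.39 kN/m³
Numerator = 4.6 + 8.39·4.3·cos²16.4°·tan32.7° = 4.6 + 8.39·4.3·0.9203·0.6420 = 25.915 kPa
Denominator = 18.2·4.3·sin16.4°·cos16.4° = 18.2·4.3·0.2823·0.9593 = 21.197 kPa
FS = 25.915 / 21.197 = 1.223

FS = 1.22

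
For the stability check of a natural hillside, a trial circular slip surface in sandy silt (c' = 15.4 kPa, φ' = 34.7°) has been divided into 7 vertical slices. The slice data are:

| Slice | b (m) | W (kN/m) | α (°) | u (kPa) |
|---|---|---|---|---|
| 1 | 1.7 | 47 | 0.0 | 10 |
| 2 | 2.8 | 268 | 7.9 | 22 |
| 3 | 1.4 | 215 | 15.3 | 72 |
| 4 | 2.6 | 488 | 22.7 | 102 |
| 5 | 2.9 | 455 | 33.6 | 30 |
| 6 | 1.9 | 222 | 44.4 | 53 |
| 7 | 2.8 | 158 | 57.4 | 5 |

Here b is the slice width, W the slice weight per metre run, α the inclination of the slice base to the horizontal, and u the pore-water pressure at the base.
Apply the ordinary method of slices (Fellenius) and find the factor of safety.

Ordinary method of slices: FS = Σ[c'·Δl_i + (W_i cosα_i − u_i·Δl_i)·tanφ'] / Σ W_i sinα_i, with Δl_i = b_i / cosα_i.
Slice 1: Δl = 1.7/cos0.0° = 1.700 m; N'_1 = 47·cos0.0° − 10·1.700 = 30.0; c'Δl = 26.18; W sinα = 0.0
Slice 2: Δl = 2.8/cos7.9° = 2.827 m; N'_2 = 268·cos7.9° − 22·2.827 = 203.3; c'Δl = 43.53; W sinα = 36.8
Slice 3: Δl = 1.4/cos15.3° = 1.451 m; N'_3 = 215·cos15.3° − 72·1.451 = 102.9; c'Δl = 22.35; W sinα = 56.7
Slice 4: Δl = 2.6/cos22.7° = 2.818 m; N'_4 = 488·cos22.7° − 102·2.818 = 162.7; c'Δl = 43.40; W sinα = 188.3
Slice 5: Δl = 2.9/cos33.6° = 3.482 m; N'_5 = 455·cos33.6° − 30·3.482 = 274.5; c'Δl = 53.62; W sinα = 251.8
Slice 6: Δl = 1.9/cos44.4° = 2.659 m; N'_6 = 222·cos44.4° − 53·2.659 = 17.7; c'Δl = 40.95; W sinα = 155.3
Slice 7: Δl = 2.8/cos57.4° = 5.197 m; N'_7 = 158·cos57.4° − 5·5.197 = 59.1; c'Δl = 80.03; W sinα = 133.1
Σc'Δl = 310.1 kN/m; ΣN' = 850.2 kN/m; ΣW sinα = 822.1 kN/m
Resisting = 310.1 + 850.2·tan34.7° = 310.1 + 588.7 = 898.8 kN/m
FS = 898.8 / 822.1 = 1.093

FS = 1.09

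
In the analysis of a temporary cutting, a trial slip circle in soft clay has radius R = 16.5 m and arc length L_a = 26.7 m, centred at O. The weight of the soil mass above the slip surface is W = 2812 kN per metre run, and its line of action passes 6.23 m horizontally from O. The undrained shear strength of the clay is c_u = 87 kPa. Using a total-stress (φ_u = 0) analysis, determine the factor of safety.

FS = 2.19

Taking moments about the centre O, the resisting moment is provided by the undrained shear strength acting along the arc:
M_R = c_u·L_a·R = 87·26.70·16.5 = 38327.8 kN·m/m
M_D = W·d = 2812·6.23 = 17518.8 kN·m/m
FS = M_R / M_D = 38327.8 / 17518.8 = 2.188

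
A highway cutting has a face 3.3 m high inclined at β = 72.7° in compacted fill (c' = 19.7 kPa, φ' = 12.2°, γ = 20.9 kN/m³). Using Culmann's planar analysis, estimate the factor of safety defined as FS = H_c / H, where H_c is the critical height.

H_c = (4c'/γ) · sinβ cosφ' / [1 − cos(β − φ')]
    = (4·19.7/20.9) · sin72.7°·cos12.2° / [1 − cos60.5°]
    = 3.770 · 0.9332 / 0.5076 = 6.93 m
FS = H_c / H = 6.93 / 3.3 = 2.101

FS = 2.10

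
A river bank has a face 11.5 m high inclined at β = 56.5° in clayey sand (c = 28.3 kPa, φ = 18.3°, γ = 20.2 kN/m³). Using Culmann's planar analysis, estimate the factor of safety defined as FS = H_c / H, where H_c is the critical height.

FS = 1.80

H_c = (4c/γ) · sinβ cosφ / [1 − cos(β − φ)]
    = (4·28.3/20.2) · sin56.5°·cos18.3° / [1 − cos38.2°]
    = 5.604 · 0.7917 / 0.2141 = 20.72 m
FS = H_c / H = 20.72 / 11.5 = 1.802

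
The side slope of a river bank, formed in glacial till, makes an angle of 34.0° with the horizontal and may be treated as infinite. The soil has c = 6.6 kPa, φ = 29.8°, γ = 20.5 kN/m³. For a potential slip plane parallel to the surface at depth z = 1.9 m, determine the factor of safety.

FS = 1.21

For an infinite slope with a slip plane parallel to the surface (no pore pressure): FS = [c + γz cos²β tanφ] / [γz sinβ cosβ].
γz = 20.5·1.9 = 38.95 kN/m²
Numerator = 6.6 + 38.95·cos²34.0°·tan29.8° = 6.6 + 38.95·0.6873·0.5727 = 21.932 kPa
Denominator = 38.95·sin34.0°·cos34.0° = 38.95·0.5592·0.8290 = 18.057 kPa
FS = 21.932 / 18.057 = 1.215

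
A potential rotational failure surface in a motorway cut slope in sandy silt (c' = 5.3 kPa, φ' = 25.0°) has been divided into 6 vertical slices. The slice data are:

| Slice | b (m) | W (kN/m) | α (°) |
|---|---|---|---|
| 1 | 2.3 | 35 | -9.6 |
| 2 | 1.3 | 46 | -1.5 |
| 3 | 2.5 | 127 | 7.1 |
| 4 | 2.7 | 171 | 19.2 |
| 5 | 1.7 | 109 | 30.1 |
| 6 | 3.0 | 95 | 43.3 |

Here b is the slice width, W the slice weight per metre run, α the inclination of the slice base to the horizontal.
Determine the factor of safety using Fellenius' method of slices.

FS = 1.77

Ordinary method of slices: FS = Σ[c'·Δl_i + (W_i cosα_i)·tanφ'] / Σ W_i sinα_i, with Δl_i = b_i / cosα_i.
Slice 1: Δl = 2.3/cos(-9.6°) = 2.333 m; N'_1 = 35·cos(-9.6°) = 34.5; c'Δl = 12.36; W sinα = -5.8
Slice 2: Δl = 1.3/cos(-1.5°) = 1.300 m; N'_2 = 46·cos(-1.5°) = 46.0; c'Δl = 6.89; W sinα = -1.2
Slice 3: Δl = 2.5/cos7.1° = 2.519 m; N'_3 = 127·cos7.1° = 126.0; c'Δl = 13.35; W sinα = 15.7
Slice 4: Δl = 2.7/cos19.2° = 2.859 m; N'_4 = 171·cos19.2° = 161.5; c'Δl = 15.15; W sinα = 56.2
Slice 5: Δl = 1.7/cos30.1° = 1.965 m; N'_5 = 109·cos30.1° = 94.3; c'Δl = 10.41; W sinα = 54.7
Slice 6: Δl = 3.0/cos43.3° = 4.122 m; N'_6 = 95·cos43.3° = 69.1; c'Δl = 21.85; W sinα = 65.2
Σc'Δl = 80.0 kN/m; ΣN' = 531.4 kN/m; ΣW sinα = 184.7 kN/m
Resisting = 80.0 + 531.4·tan25.0° = 80.0 + 247.8 = 327.8 kN/m
FS = 327.8 / 184.7 = 1.775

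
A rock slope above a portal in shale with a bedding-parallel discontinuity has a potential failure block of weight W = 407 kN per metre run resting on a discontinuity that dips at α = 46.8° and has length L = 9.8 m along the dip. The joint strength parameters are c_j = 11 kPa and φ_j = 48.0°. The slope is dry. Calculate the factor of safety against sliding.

FS = 1.41

Resolving the block weight along and normal to the plane and applying the Mohr–Coulomb strength on the joint:
N' = W cosα = 407·cos46.8° = 278.6 kN/m
Driving force T = W sinα = 407·sin46.8° = 296.7 kN/m
Resisting force R = c_j·L + N'·tanφ_j = 11·9.8 + 278.6·tan48.0° = 107.8 + 309.4 = 417.2 kN/m
FS = R / T = 417.2 / 296.7 = 1.406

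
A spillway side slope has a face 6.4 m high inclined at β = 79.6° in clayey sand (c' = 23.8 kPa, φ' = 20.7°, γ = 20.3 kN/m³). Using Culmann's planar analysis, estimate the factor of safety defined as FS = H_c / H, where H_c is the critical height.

H_c = (4c'/γ) · sinβ cosφ' / [1 − cos(β − φ')]
    = (4·23.8/20.3) · sin79.6°·cos20.7° / [1 − cos58.9°]
    = 4.690 · 0.9201 / 0.4835 = 8.92 m
FS = H_c / H = 8.92 / 6.4 = 1.394

FS = 1.39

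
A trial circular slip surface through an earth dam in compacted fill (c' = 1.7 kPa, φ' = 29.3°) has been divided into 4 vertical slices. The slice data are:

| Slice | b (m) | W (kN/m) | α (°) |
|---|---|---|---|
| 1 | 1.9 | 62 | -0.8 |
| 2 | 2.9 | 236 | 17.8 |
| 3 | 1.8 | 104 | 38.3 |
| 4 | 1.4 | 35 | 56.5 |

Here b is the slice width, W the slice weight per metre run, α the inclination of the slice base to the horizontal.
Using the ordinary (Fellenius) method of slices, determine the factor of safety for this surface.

FS = 1.42

Ordinary method of slices: FS = Σ[c'·Δl_i + (W_i cosα_i)·tanφ'] / Σ W_i sinα_i, with Δl_i = b_i / cosα_i.
Slice 1: Δl = 1.9/cos(-0.8°) = 1.900 m; N'_1 = 62·cos(-0.8°) = 62.0; c'Δl = 3.23; W sinα = -0.9
Slice 2: Δl = 2.9/cos17.8° = 3.046 m; N'_2 = 236·cos17.8° = 224.7; c'Δl = 5.18; W sinα = 72.1
Slice 3: Δl = 1.8/cos38.3° = 2.294 m; N'_3 = 104·cos38.3° = 81.6; c'Δl = 3.90; W sinα = 64.5
Slice 4: Δl = 1.4/cos56.5° = 2.537 m; N'_4 = 35·cos56.5° = 19.3; c'Δl = 4.31; W sinα = 29.2
Σc'Δl = 16.6 kN/m; ΣN' = 387.6 kN/m; ΣW sinα = 164.9 kN/m
Resisting = 16.6 + 387.6·tan29.3° = 16.6 + 217.5 = 234.1 kN/m
FS = 234.1 / 164.9 = 1.420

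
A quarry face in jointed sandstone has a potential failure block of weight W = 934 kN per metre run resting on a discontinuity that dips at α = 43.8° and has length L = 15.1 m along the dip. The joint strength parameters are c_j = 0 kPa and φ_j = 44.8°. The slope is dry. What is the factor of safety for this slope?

FS = 1.04

Resolving the block weight along and normal to the plane and applying the Mohr–Coulomb strength on the joint:
N' = W cosα = 934·cos43.8° = 674.1 kN/m
Driving force T = W sinα = 934·sin43.8° = 646.5 kN/m
Resisting force R = c_j·L + N'·tanφ_j = 0·15.1 + 674.1·tan44.8° = 0.0 + 669.4 = 669.4 kN/m
FS = R / T = 669.4 / 646.5 = 1.036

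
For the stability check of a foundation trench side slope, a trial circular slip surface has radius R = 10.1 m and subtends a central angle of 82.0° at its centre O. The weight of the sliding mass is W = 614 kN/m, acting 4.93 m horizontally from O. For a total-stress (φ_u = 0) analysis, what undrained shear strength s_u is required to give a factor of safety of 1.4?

FS = s_u·L_a·R / (W·d), so s_u = FS·W·d / (L_a·R).
Arc length L_a = R·θ = 10.1·(82.0°·π/180) = 10.1·1.4312 = 14.45 m
s_u = 1.4·614·4.93 / (14.45·10.1) = 4237.8 / 145.99 = 29.03 kPa

s_u = 29.0 kPa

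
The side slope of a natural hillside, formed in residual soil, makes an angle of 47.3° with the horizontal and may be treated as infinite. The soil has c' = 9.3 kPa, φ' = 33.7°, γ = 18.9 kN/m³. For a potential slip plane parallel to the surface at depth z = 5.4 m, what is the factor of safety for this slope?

For an infinite slope with a slip plane parallel to the surface (no pore pressure): FS = [c' + γz cos²β tanφ'] / [γz sinβ cosβ].
γz = 18.9·5.4 = 102.06 kN/m²
Numerator = 9.3 + 102.06·cos²47.3°·tan33.7° = 9.3 + 102.06·0.4599·0.6669 = 40.603 kPa
Denominator = 102.06·sin47.3°·cos47.3° = 102.06·0.7349·0.6782 = 50.866 kPa
FS = 40.603 / 50.866 = 0.798

FS = 0.80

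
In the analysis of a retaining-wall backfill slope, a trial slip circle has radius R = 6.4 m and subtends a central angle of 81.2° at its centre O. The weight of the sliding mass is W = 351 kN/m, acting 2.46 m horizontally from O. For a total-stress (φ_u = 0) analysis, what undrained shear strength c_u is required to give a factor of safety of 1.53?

FS = c_u·L_a·R / (W·d), so c_u = FS·W·d / (L_a·R).
Arc length L_a = R·θ = 6.4·(81.2°·π/180) = 6.4·1.4172 = 9.07 m
c_u = 1.53·351·2.46 / (9.07·6.4) = 1321.1 / 58.05 = 22.76 kPa

c_u = 22.8 kPa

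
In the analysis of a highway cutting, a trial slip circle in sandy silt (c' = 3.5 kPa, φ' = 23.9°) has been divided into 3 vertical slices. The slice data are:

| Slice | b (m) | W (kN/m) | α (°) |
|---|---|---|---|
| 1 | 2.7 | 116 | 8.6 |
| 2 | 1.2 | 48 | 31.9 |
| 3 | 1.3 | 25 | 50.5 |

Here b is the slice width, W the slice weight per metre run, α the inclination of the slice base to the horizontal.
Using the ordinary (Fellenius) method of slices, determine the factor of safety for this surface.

Ordinary method of slices: FS = Σ[c'·Δl_i + (W_i cosα_i)·tanφ'] / Σ W_i sinα_i, with Δl_i = b_i / cosα_i.
Slice 1: Δl = 2.7/cos8.6° = 2.731 m; N'_1 = 116·cos8.6° = 114.7; c'Δl = 9.56; W sinα = 17.3
Slice 2: Δl = 1.2/cos31.9° = 1.413 m; N'_2 = 48·cos31.9° = 40.8; c'Δl = 4.95; W sinα = 25.4
Slice 3: Δl = 1.3/cos50.5° = 2.044 m; N'_3 = 25·cos50.5° = 15.9; c'Δl = 7.15; W sinα = 19.3
Σc'Δl = 21.7 kN/m; ΣN' = 171.3 kN/m; ΣW sinα = 62.0 kN/m
Resisting = 21.7 + 171.3·tan23.9° = 21.7 + 75.9 = 97.6 kN/m
FS = 97.6 / 62.0 = 1.574

FS = 1.57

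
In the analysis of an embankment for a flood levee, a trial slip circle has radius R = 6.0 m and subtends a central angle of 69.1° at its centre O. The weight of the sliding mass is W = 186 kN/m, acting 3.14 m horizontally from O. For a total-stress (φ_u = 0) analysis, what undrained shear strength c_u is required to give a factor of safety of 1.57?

c_u = 21.1 kPa

FS = c_u·L_a·R / (W·d), so c_u = FS·W·d / (L_a·R).
Arc length L_a = R·θ = 6.0·(69.1°·π/180) = 6.0·1.2060 = 7.24 m
c_u = 1.57·186·3.14 / (7.24·6.0) = 916.9 / 43.42 = 21.12 kPa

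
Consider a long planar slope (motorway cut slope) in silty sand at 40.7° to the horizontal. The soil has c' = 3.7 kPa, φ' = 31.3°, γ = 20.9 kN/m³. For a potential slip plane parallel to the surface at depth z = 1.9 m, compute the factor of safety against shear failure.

For an infinite slope with a slip plane parallel to the surface (no pore pressure): FS = [c' + γz cos²β tanφ'] / [γz sinβ cosβ].
γz = 20.9·1.9 = 39.71 kN/m²
Numerator = 3.7 + 39.71·cos²40.7°·tan31.3° = 3.7 + 39.71·0.5748·0.6080 = 17.577 kPa
Denominator = 39.71·sin40.7°·cos40.7° = 39.71·0.6521·0.7581 = 19.632 kPa
FS = 17.577 / 19.632 = 0.895

FS = 0.90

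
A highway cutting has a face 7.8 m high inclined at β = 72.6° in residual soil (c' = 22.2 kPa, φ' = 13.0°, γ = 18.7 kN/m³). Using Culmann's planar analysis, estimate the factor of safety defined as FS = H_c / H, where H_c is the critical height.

FS = 1.15

H_c = (4c'/γ) · sinβ cosφ' / [1 − cos(β − φ')]
    = (4·22.2/18.7) · sin72.6°·cos13.0° / [1 − cos59.6°]
    = 4.749 · 0.9298 / 0.4940 = 8.94 m
FS = H_c / H = 8.94 / 7.8 = 1.146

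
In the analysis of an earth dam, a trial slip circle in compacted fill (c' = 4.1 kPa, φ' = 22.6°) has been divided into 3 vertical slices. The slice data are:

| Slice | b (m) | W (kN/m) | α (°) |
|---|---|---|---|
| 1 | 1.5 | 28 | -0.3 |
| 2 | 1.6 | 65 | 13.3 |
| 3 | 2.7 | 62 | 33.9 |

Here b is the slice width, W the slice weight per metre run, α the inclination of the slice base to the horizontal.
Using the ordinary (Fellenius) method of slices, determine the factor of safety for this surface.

Ordinary method of slices: FS = Σ[c'·Δl_i + (W_i cosα_i)·tanφ'] / Σ W_i sinα_i, with Δl_i = b_i / cosα_i.
Slice 1: Δl = 1.5/cos(-0.3°) = 1.500 m; N'_1 = 28·cos(-0.3°) = 28.0; c'Δl = 6.15; W sinα = -0.1
Slice 2: Δl = 1.6/cos13.3° = 1.644 m; N'_2 = 65·cos13.3° = 63.3; c'Δl = 6.74; W sinα = 15.0
Slice 3: Δl = 2.7/cos33.9° = 3.253 m; N'_3 = 62·cos33.9° = 51.5; c'Δl = 13.34; W sinα = 34.6
Σc'Δl = 26.2 kN/m; ΣN' = 142.7 kN/m; ΣW sinα = 49.4 kN/m
Resisting = 26.2 + 142.7·tan22.6° = 26.2 + 59.4 = 85.6 kN/m
FS = 85.6 / 49.4 = 1.734

FS = 1.73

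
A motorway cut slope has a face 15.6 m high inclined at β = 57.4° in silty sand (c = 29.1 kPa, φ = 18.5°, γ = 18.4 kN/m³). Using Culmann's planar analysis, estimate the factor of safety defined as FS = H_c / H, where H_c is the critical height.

FS = 1.46

H_c = (4c/γ) · sinβ cosφ / [1 − cos(β − φ)]
    = (4·29.1/18.4) · sin57.4°·cos18.5° / [1 − cos38.9°]
    = 6.326 · 0.7989 / 0.2218 = 22.79 m
FS = H_c / H = 22.79 / 15.6 = 1.461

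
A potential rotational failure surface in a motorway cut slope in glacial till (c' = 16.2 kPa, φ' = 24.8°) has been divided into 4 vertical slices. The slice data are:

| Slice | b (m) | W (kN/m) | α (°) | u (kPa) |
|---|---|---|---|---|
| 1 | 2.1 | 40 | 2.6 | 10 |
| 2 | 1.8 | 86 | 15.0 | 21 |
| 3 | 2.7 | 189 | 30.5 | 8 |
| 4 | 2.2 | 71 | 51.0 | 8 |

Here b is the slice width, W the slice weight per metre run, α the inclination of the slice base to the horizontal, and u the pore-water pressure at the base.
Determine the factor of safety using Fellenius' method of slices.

Ordinary method of slices: FS = Σ[c'·Δl_i + (W_i cosα_i − u_i·Δl_i)·tanφ'] / Σ W_i sinα_i, with Δl_i = b_i / cosα_i.
Slice 1: Δl = 2.1/cos2.6° = 2.102 m; N'_1 = 40·cos2.6° − 10·2.102 = 18.9; c'Δl = 34.06; W sinα = 1.8
Slice 2: Δl = 1.8/cos15.0° = 1.863 m; N'_2 = 86·cos15.0° − 21·1.863 = 43.9; c'Δl = 30.19; W sinα = 22.3
Slice 3: Δl = 2.7/cos30.5° = 3.134 m; N'_3 = 189·cos30.5° − 8·3.134 = 137.8; c'Δl = 50.76; W sinα = 95.9
Slice 4: Δl = 2.2/cos51.0° = 3.496 m; N'_4 = 71·cos51.0° − 8·3.496 = 16.7; c'Δl = 56.63; W sinα = 55.2
Σc'Δl = 171.6 kN/m; ΣN' = 217.4 kN/m; ΣW sinα = 175.2 kN/m
Resisting = 171.6 + 217.4·tan24.8° = 171.6 + 100.4 = 272.1 kN/m
FS = 272.1 / 175.2 = 1.553

FS = 1.55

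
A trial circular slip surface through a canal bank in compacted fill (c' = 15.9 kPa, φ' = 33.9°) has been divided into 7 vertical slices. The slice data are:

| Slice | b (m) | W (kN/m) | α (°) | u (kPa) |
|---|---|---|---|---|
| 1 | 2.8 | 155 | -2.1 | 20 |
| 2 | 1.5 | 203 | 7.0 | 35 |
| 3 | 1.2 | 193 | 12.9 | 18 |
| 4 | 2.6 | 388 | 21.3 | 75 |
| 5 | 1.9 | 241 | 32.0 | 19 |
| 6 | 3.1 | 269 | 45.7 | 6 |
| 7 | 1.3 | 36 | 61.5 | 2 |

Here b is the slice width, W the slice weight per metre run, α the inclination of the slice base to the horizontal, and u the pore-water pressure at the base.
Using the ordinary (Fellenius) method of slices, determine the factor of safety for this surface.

Ordinary method of slices: FS = Σ[c'·Δl_i + (W_i cosα_i − u_i·Δl_i)·tanφ'] / Σ W_i sinα_i, with Δl_i = b_i / cosα_i.
Slice 1: Δl = 2.8/cos(-2.1°) = 2.802 m; N'_1 = 155·cos(-2.1°) − 20·2.802 = 98.9; c'Δl = 44.55; W sinα = -5.7
Slice 2: Δl = 1.5/cos7.0° = 1.511 m; N'_2 = 203·cos7.0° − 35·1.511 = 148.6; c'Δl = 24.03; W sinα = 24.7
Slice 3: Δl = 1.2/cos12.9° = 1.231 m; N'_3 = 193·cos12.9° − 18·1.231 = 166.0; c'Δl = 19.57; W sinα = 43.1
Slice 4: Δl = 2.6/cos21.3° = 2.791 m; N'_4 = 388·cos21.3° − 75·2.791 = 152.2; c'Δl = 44.37; W sinα = 140.9
Slice 5: Δl = 1.9/cos32.0° = 2.240 m; N'_5 = 241·cos32.0° − 19·2.240 = 161.8; c'Δl = 35.62; W sinα = 127.7
Slice 6: Δl = 3.1/cos45.7° = 4.439 m; N'_6 = 269·cos45.7° − 6·4.439 = 161.2; c'Δl = 70.57; W sinα = 192.5
Slice 7: Δl = 1.3/cos61.5° = 2.724 m; N'_7 = 36·cos61.5° − 2·2.724 = 11.7; c'Δl = 43.32; W sinα = 31.6
Σc'Δl = 282.0 kN/m; ΣN' = 900.4 kN/m; ΣW sinα = 555.0 kN/m
Resisting = 282.0 + 900.4·tan33.9° = 282.0 + 605.0 = 887.1 kN/m
FS = 887.1 / 555.0 = 1.598

FS = 1.60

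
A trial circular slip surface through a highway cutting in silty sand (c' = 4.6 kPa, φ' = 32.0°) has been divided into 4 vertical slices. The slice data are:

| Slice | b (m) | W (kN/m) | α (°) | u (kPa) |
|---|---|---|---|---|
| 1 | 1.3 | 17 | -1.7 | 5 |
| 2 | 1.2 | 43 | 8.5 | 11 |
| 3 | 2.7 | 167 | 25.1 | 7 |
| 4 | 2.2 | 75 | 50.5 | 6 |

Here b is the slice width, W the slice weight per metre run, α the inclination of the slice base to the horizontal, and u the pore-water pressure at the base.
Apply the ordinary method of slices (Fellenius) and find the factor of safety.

Ordinary method of slices: FS = Σ[c'·Δl_i + (W_i cosα_i − u_i·Δl_i)·tanφ'] / Σ W_i sinα_i, with Δl_i = b_i / cosα_i.
Slice 1: Δl = 1.3/cos(-1.7°) = 1.301 m; N'_1 = 17·cos(-1.7°) − 5·1.301 = 10.5; c'Δl = 5.98; W sinα = -0.5
Slice 2: Δl = 1.2/cos8.5° = 1.213 m; N'_2 = 43·cos8.5° − 11·1.213 = 29.2; c'Δl = 5.58; W sinα = 6.4
Slice 3: Δl = 2.7/cos25.1° = 2.982 m; N'_3 = 167·cos25.1° − 7·2.982 = 130.4; c'Δl = 13.72; W sinα = 70.8
Slice 4: Δl = 2.2/cos50.5° = 3.459 m; N'_4 = 75·cos50.5° − 6·3.459 = 27.0; c'Δl = 15.91; W sinα = 57.9
Σc'Δl = 41.2 kN/m; ΣN' = 197.0 kN/m; ΣW sinα = 134.6 kN/m
Resisting = 41.2 + 197.0·tan32.0° = 41.2 + 123.1 = 164.3 kN/m
FS = 164.3 / 134.6 = 1.221

FS = 1.22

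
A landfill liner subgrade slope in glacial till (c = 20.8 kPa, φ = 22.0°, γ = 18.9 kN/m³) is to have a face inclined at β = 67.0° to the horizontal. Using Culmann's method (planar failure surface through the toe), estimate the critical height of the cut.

H_c = 12.83 m

Culmann's analysis gives the critical failure plane at α_cr = (β + φ)/2 = (67.0 + 22.0)/2 = 44.5°, and the critical height
H_c = (4c/γ) · sinβ cosφ / [1 − cos(β − φ)]
    = (4·20.8/18.9) · sin67.0°·cos22.0° / [1 − cos(45.0°)]
    = 4.402 · 0.9205·0.9272 / [1 − 0.7071]
    = 4.402 · 0.8535 / 0.2929
    = 12.83 m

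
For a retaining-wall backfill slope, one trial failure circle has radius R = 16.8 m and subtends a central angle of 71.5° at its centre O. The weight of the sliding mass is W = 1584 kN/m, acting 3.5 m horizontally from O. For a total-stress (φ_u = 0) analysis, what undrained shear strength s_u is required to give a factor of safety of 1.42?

FS = s_u·L_a·R / (W·d), so s_u = FS·W·d / (L_a·R).
Arc length L_a = R·θ = 16.8·(71.5°·π/180) = 16.8·1.2479 = 20.96 m
s_u = 1.42·1584·3.5 / (20.96·16.8) = 7872.5 / 352.21 = 22.35 kPa

s_u = 22.4 kPa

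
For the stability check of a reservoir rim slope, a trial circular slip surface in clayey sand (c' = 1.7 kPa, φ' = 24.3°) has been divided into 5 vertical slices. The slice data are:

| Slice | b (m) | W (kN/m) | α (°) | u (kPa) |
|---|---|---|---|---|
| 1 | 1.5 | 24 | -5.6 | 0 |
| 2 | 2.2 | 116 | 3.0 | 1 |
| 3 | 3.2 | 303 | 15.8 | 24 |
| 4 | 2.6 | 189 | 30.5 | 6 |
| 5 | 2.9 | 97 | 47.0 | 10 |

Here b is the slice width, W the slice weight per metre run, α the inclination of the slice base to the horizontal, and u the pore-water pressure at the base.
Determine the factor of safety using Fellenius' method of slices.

Ordinary method of slices: FS = Σ[c'·Δl_i + (W_i cosα_i − u_i·Δl_i)·tanφ'] / Σ W_i sinα_i, with Δl_i = b_i / cosα_i.
Slice 1: Δl = 1.5/cos(-5.6°) = 1.507 m; N'_1 = 24·cos(-5.6°) − 0·1.507 = 23.9; c'Δl = 2.56; W sinα = -2.3
Slice 2: Δl = 2.2/cos3.0° = 2.203 m; N'_2 = 116·cos3.0° − 1·2.203 = 113.6; c'Δl = 3.75; W sinα = 6.1
Slice 3: Δl = 3.2/cos15.8° = 3.326 m; N'_3 = 303·cos15.8° − 24·3.326 = 211.7; c'Δl = 5.65; W sinα = 82.5
Slice 4: Δl = 2.6/cos30.5° = 3.018 m; N'_4 = 189·cos30.5° − 6·3.018 = 144.7; c'Δl = 5.13; W sinα = 95.9
Slice 5: Δl = 2.9/cos47.0° = 4.252 m; N'_5 = 97·cos47.0° − 10·4.252 = 23.6; c'Δl = 7.23; W sinα = 70.9
Σc'Δl = 24.3 kN/m; ΣN' = 517.6 kN/m; ΣW sinα = 253.1 kN/m
Resisting = 24.3 + 517.6·tan24.3° = 24.3 + 233.7 = 258.0 kN/m
FS = 258.0 / 253.1 = 1.020

FS = 1.02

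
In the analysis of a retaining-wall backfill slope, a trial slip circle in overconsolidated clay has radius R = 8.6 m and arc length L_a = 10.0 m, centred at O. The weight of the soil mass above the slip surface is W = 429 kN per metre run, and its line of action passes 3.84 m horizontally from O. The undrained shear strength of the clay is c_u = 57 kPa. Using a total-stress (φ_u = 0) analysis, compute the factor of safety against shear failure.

Taking moments about the centre O, the resisting moment is provided by the undrained shear strength acting along the arc:
M_R = c_u·L_a·R = 57·10.00·8.6 = 4902.0 kN·m/m
M_D = W·d = 429·3.84 = 1647.4 kN·m/m
FS = M_R / M_D = 4902.0 / 1647.4 = 2.976

FS = 2.98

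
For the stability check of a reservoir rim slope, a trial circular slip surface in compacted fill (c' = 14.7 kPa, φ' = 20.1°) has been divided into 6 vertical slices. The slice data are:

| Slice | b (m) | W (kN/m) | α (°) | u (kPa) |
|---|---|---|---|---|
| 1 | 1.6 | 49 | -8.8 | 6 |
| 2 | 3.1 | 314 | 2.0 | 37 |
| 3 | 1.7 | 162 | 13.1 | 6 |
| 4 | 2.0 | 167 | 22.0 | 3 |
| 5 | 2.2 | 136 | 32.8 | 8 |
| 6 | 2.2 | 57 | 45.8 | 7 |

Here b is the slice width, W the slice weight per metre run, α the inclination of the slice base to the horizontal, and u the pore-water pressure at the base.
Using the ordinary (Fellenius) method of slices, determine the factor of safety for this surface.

FS = 2.06

Ordinary method of slices: FS = Σ[c'·Δl_i + (W_i cosα_i − u_i·Δl_i)·tanφ'] / Σ W_i sinα_i, with Δl_i = b_i / cosα_i.
Slice 1: Δl = 1.6/cos(-8.8°) = 1.619 m; N'_1 = 49·cos(-8.8°) − 6·1.619 = 38.7; c'Δl = 23.80; W sinα = -7.5
Slice 2: Δl = 3.1/cos2.0° = 3.102 m; N'_2 = 314·cos2.0° − 37·3.102 = 199.0; c'Δl = 45.60; W sinα = 11.0
Slice 3: Δl = 1.7/cos13.1° = 1.745 m; N'_3 = 162·cos13.1° − 6·1.745 = 147.3; c'Δl = 25.66; W sinα = 36.7
Slice 4: Δl = 2.0/cos22.0° = 2.157 m; N'_4 = 167·cos22.0° − 3·2.157 = 148.4; c'Δl = 31.71; W sinα = 62.6
Slice 5: Δl = 2.2/cos32.8° = 2.617 m; N'_5 = 136·cos32.8° − 8·2.617 = 93.4; c'Δl = 38.47; W sinα = 73.7
Slice 6: Δl = 2.2/cos45.8° = 3.156 m; N'_6 = 57·cos45.8° − 7·3.156 = 17.6; c'Δl = 46.39; W sinα = 40.9
Σc'Δl = 211.6 kN/m; ΣN' = 644.5 kN/m; ΣW sinα = 217.3 kN/m
Resisting = 211.6 + 644.5·tan20.1° = 211.6 + 235.8 = 447.5 kN/m
FS = 447.5 / 217.3 = 2.059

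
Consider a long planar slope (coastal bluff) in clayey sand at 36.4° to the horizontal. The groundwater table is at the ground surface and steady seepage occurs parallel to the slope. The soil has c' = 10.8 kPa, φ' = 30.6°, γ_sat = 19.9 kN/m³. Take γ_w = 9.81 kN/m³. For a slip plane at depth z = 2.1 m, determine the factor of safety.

FS = 0.95

With seepage parallel to the slope and the water table at the surface, the effective normal stress on the slip plane uses the buoyant unit weight γ' = γ_sat − γ_w while the driving shear stress uses γ_sat:
FS = [c' + γ' z cos²β tanφ'] / [γ_sat z sinβ cosβ]
γ' = 19.9 − 9.81 = 10.09 kN/m³
Numerator = 10.8 + 10.09·2.1·cos²36.4°·tan30.6° = 10.8 + 10.09·2.1·0.6479·0.5914 = 18.918 kPa
Denominator = 19.9·2.1·sin36.4°·cos36.4° = 19.9·2.1·0.5934·0.8049 = 19.961 kPa
FS = 18.918 / 19.961 = 0.948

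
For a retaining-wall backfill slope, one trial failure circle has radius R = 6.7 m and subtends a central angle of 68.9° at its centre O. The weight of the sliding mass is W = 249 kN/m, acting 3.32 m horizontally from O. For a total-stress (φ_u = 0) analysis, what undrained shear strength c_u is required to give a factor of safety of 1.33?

FS = c_u·L_a·R / (W·d), so c_u = FS·W·d / (L_a·R).
Arc length L_a = R·θ = 6.7·(68.9°·π/180) = 6.7·1.2025 = 8.06 m
c_u = 1.33·249·3.32 / (8.06·6.7) = 1099.5 / 53.98 = 20.37 kPa

c_u = 20.4 kPa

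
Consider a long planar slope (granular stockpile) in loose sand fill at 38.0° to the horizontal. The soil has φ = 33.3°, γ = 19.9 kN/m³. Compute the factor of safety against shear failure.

FS = 0.84

For a dry cohesionless infinite slope the factor of safety is FS = tanφ / tanβ.
FS = tan33.3° / tan38.0° = 0.6569 / 0.7813 = 0.841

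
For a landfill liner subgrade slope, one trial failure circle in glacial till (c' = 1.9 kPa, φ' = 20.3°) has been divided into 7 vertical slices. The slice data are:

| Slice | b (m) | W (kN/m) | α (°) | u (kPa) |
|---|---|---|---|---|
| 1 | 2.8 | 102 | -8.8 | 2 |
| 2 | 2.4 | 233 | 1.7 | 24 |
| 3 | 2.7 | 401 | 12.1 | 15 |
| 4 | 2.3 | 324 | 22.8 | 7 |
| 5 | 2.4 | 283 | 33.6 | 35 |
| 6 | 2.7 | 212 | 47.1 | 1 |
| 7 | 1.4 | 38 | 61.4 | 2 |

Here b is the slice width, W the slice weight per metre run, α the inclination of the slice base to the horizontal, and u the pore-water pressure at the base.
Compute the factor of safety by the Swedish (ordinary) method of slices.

FS = 0.88

Ordinary method of slices: FS = Σ[c'·Δl_i + (W_i cosα_i − u_i·Δl_i)·tanφ'] / Σ W_i sinα_i, with Δl_i = b_i / cosα_i.
Slice 1: Δl = 2.8/cos(-8.8°) = 2.833 m; N'_1 = 102·cos(-8.8°) − 2·2.833 = 95.1; c'Δl = 5.38; W sinα = -15.6
Slice 2: Δl = 2.4/cos1.7° = 2.401 m; N'_2 = 233·cos1.7° − 24·2.401 = 175.3; c'Δl = 4.56; W sinα = 6.9
Slice 3: Δl = 2.7/cos12.1° = 2.761 m; N'_3 = 401·cos12.1° − 15·2.761 = 350.7; c'Δl = 5.25; W sinα = 84.1
Slice 4: Δl = 2.3/cos22.8° = 2.495 m; N'_4 = 324·cos22.8° − 7·2.495 = 281.2; c'Δl = 4.74; W sinα = 125.6
Slice 5: Δl = 2.4/cos33.6° = 2.881 m; N'_5 = 283·cos33.6° − 35·2.881 = 134.9; c'Δl = 5.47; W sinα = 156.6
Slice 6: Δl = 2.7/cos47.1° = 3.966 m; N'_6 = 212·cos47.1° − 1·3.966 = 140.3; c'Δl = 7.54; W sinα = 155.3
Slice 7: Δl = 1.4/cos61.4° = 2.925 m; N'_7 = 38·cos61.4° − 2·2.925 = 12.3; c'Δl = 5.56; W sinα = 33.4
Σc'Δl = 38.5 kN/m; ΣN' = 1189.8 kN/m; ΣW sinα = 546.2 kN/m
Resisting = 38.5 + 1189.8·tan20.3° = 38.5 + 440.1 = 478.6 kN/m
FS = 478.6 / 546.2 = 0.876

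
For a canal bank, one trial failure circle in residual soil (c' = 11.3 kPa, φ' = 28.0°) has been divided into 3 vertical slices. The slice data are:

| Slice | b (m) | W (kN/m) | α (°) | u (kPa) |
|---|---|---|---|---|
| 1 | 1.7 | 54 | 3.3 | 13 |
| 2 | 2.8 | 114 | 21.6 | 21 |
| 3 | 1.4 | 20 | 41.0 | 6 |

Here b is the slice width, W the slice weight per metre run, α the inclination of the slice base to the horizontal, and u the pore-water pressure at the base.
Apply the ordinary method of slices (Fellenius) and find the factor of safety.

FS = 1.99

Ordinary method of slices: FS = Σ[c'·Δl_i + (W_i cosα_i − u_i·Δl_i)·tanφ'] / Σ W_i sinα_i, with Δl_i = b_i / cosα_i.
Slice 1: Δl = 1.7/cos3.3° = 1.703 m; N'_1 = 54·cos3.3° − 13·1.703 = 31.8; c'Δl = 19.24; W sinα = 3.1
Slice 2: Δl = 2.8/cos21.6° = 3.011 m; N'_2 = 114·cos21.6° − 21·3.011 = 42.8; c'Δl = 34.03; W sinα = 42.0
Slice 3: Δl = 1.4/cos41.0° = 1.855 m; N'_3 = 20·cos41.0° − 6·1.855 = 4.0; c'Δl = 20.96; W sinα = 13.1
Σc'Δl = 74.2 kN/m; ΣN' = 78.5 kN/m; ΣW sinα = 58.2 kN/m
Resisting = 74.2 + 78.5·tan28.0° = 74.2 + 41.7 = 116.0 kN/m
FS = 116.0 / 58.2 = 1.993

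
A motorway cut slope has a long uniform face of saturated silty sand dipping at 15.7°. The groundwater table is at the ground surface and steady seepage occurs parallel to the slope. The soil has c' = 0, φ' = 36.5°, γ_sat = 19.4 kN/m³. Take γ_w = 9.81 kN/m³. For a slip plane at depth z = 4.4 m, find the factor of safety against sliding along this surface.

With seepage parallel to the slope and the water table at the surface, the effective normal stress on the slip plane uses the buoyant unit weight γ' = γ_sat − γ_w while the driving shear stress uses γ_sat:
FS = [c' + γ' z cos²β tanφ'] / [γ_sat z sinβ cosβ]
(For c' = 0 this reduces to FS = (γ'/γ_sat)·tanφ'/tanβ.)
γ' = 19.4 − 9.81 = 9.59 kN/m³
Numerator = 0.0 + 9.59·4.4·cos²15.7°·tan36.5° = 0.0 + 9.59·4.4·0.9268·0.7400 = 28.937 kPa
Denominator = 19.4·4.4·sin15.7°·cos15.7° = 19.4·4.4·0.2706·0.9627 = 22.237 kPa
FS = 28.937 / 22.237 = 1.301

FS = 1.30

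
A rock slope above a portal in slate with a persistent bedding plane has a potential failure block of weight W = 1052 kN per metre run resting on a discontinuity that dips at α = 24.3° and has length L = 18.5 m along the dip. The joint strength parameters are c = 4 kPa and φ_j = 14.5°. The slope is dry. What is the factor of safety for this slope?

FS = 0.74

Resolving the block weight along and normal to the plane and applying the Mohr–Coulomb strength on the joint:
N' = W cosα = 1052·cos24.3° = 958.8 kN/m
Driving force T = W sinα = 1052·sin24.3° = 432.9 kN/m
Resisting force R = c·L + N'·tanφ_j = 4·18.5 + 958.8·tan14.5° = 74.0 + 248.0 = 322.0 kN/m
FS = R / T = 322.0 / 432.9 = 0.744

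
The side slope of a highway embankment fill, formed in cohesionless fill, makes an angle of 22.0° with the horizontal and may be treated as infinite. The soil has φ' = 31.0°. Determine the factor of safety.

FS = 1.49

For a dry cohesionless infinite slope the factor of safety is FS = tanφ' / tanβ.
FS = tan31.0° / tan22.0° = 0.6009 / 0.4040 = 1.487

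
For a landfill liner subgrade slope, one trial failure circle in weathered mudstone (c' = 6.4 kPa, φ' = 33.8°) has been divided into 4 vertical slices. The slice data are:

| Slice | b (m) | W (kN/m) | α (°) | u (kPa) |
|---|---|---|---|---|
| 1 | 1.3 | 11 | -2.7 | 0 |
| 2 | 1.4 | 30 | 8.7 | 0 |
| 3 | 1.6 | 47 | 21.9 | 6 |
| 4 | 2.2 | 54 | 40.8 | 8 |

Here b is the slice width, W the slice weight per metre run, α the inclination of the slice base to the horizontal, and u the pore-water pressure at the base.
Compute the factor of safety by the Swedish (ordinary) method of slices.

Ordinary method of slices: FS = Σ[c'·Δl_i + (W_i cosα_i − u_i·Δl_i)·tanφ'] / Σ W_i sinα_i, with Δl_i = b_i / cosα_i.
Slice 1: Δl = 1.3/cos(-2.7°) = 1.301 m; N'_1 = 11·cos(-2.7°) − 0·1.301 = 11.0; c'Δl = 8.33; W sinα = -0.5
Slice 2: Δl = 1.4/cos8.7° = 1.416 m; N'_2 = 30·cos8.7° − 0·1.416 = 29.7; c'Δl = 9.06; W sinα = 4.5
Slice 3: Δl = 1.6/cos21.9° = 1.724 m; N'_3 = 47·cos21.9° − 6·1.724 = 33.3; c'Δl = 11.04; W sinα = 17.5
Slice 4: Δl = 2.2/cos40.8° = 2.906 m; N'_4 = 54·cos40.8° − 8·2.906 = 17.6; c'Δl = 18.60; W sinα = 35.3
Σc'Δl = 47.0 kN/m; ΣN' = 91.5 kN/m; ΣW sinα = 56.8 kN/m
Resisting = 47.0 + 91.5·tan33.8° = 47.0 + 61.3 = 108.3 kN/m
FS = 108.3 / 56.8 = 1.906

FS = 1.91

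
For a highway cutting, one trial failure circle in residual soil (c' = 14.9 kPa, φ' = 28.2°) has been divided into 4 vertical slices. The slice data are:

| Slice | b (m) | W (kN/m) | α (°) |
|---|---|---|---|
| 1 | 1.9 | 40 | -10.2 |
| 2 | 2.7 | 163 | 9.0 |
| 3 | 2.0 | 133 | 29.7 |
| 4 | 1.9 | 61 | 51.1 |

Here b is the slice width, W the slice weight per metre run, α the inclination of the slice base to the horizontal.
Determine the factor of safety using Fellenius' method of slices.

FS = 2.57

Ordinary method of slices: FS = Σ[c'·Δl_i + (W_i cosα_i)·tanφ'] / Σ W_i sinα_i, with Δl_i = b_i / cosα_i.
Slice 1: Δl = 1.9/cos(-10.2°) = 1.931 m; N'_1 = 40·cos(-10.2°) = 39.4; c'Δl = 28.76; W sinα = -7.1
Slice 2: Δl = 2.7/cos9.0° = 2.734 m; N'_2 = 163·cos9.0° = 161.0; c'Δl = 40.73; W sinα = 25.5
Slice 3: Δl = 2.0/cos29.7° = 2.302 m; N'_3 = 133·cos29.7° = 115.5; c'Δl = 34.31; W sinα = 65.9
Slice 4: Δl = 1.9/cos51.1° = 3.026 m; N'_4 = 61·cos51.1° = 38.3; c'Δl = 45.08; W sinα = 47.5
Σc'Δl = 148.9 kN/m; ΣN' = 354.2 kN/m; ΣW sinα = 131.8 kN/m
Resisting = 148.9 + 354.2·tan28.2° = 148.9 + 189.9 = 338.8 kN/m
FS = 338.8 / 131.8 = 2.571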